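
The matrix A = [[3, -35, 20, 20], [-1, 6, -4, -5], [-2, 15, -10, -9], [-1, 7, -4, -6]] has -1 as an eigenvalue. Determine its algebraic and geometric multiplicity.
The characteristic polynomial is (x + 1)(x + 2)^3, so the factor x + 1 appears with exponent 1: the algebraic multiplicity is 1.

rank(A + I) = 3, so the eigenspace has dimension 4 - 3 = 1: the geometric multiplicity is 1.

algebraic multiplicity 1, geometric multiplicity 1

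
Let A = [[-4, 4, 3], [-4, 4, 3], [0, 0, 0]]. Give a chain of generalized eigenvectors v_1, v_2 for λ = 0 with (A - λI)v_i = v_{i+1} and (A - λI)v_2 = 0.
We seek v_1 ∈ ker(A^2) \ ker(A), then set v_{i+1} = A v_i.

One such chain is v_1 = [[0, 1, -1]]^T, v_2 = [[1, 1, 0]]^T. Check: A v_2 = [[0, 0, 0]]^T = 0.

v_1 = [[0, 1, -1]]^T, v_2 = [[1, 1, 0]]^T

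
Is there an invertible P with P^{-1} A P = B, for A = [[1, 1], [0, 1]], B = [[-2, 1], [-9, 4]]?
Yes.

Two matrices over a field are similar if and only if they have the same invariant factors.

Both A and B have characteristic polynomial (x - 1)^2 and minimal polynomial (x - 1)^2. Computing further, both have invariant factors (x - 1)^2. Hence A and B are similar.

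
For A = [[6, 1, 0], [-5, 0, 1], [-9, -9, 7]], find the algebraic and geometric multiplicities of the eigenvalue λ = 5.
algebraic multiplicity 1, geometric multiplicity 1

The characteristic polynomial is (x - 5)(x - 4)^2, so the factor x - 5 appears with exponent 1: the algebraic multiplicity is 1.

rank(A - 5I) = 2, so the eigenspace has dimension 3 - 2 = 1: the geometric multiplicity is 1.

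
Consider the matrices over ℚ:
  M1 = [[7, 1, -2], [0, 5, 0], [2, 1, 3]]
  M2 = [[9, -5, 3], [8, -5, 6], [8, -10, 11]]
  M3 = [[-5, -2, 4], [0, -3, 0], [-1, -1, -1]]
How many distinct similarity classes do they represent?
Characteristic polynomials: χ_{M1} = (x - 5)^3, χ_{M2} = (x - 5)^3, χ_{M3} = (x + 3)^3.

{M1, M2}: invariant factors x - 5, (x - 5)^2.

{M3}: invariant factors x + 3, (x + 3)^2.

Matrices are similar if and only if their invariant-factor lists agree; the partition into similarity classes is {M1, M2}, {M3}.

2 classes: {M1, M2}, {M3}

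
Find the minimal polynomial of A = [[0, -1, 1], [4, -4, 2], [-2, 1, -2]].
The characteristic polynomial factors as (x + 2)^3. The minimal polynomial is ∏(x - λ)^{k_λ} where k_λ is the size of the largest Jordan block at λ.

For λ = -2: rank(A + 2I) = 2, and the largest Jordan block has size 3 (the smallest k with rank((A + 2I)^k) = rank((A + 2I)^(k+1))).

So m_A(x) = (x + 2)^3.

m_A(x) = (x + 2)^3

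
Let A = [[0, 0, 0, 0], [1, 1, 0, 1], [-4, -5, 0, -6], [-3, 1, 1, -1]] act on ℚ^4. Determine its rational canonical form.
The invariant factors of A (the non-unit diagonal entries of the Smith normal form of xI - A over ℚ[x]) are x(x^3 + 4x - 1), each dividing the next. The characteristic polynomial is their product, x(x^3 + 4x - 1).

The rational canonical form is the block-diagonal matrix of companion matrices C(f_i):
R = [[0, 0, 0, 0], [1, 0, 0, 1], [0, 1, 0, -4], [0, 0, 1, 0]].

Note the characteristic polynomial does not split into linear factors over ℚ, so A has no Jordan form over ℚ; the rational canonical form exists over any field.

R = [[0, 0, 0, 0], [1, 0, 0, 1], [0, 1, 0, -4], [0, 0, 1, 0]]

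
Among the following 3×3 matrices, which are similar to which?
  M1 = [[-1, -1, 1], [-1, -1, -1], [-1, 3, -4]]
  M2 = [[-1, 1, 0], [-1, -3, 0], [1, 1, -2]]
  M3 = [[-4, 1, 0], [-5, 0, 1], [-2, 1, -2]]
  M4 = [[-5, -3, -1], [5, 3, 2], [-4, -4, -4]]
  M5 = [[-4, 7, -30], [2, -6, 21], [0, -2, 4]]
2 classes: {M1, M3, M4, M5}, {M2}

Characteristic polynomials: χ_{M1} = (x + 2)^3, χ_{M2} = (x + 2)^3, χ_{M3} = (x + 2)^3, χ_{M4} = (x + 2)^3, χ_{M5} = (x + 2)^3.

{M1, M3, M4, M5}: invariant factors (x + 2)^3.

{M2}: invariant factors x + 2, (x + 2)^2.

Matrices are similar if and only if their invariant-factor lists agree; the partition into similarity classes is {M1, M3, M4, M5}, {M2}.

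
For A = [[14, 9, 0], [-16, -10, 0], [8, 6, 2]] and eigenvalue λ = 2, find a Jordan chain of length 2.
v_1 = [[-1, 1, 0]]^T, v_2 = [[-3, 4, -2]]^T

We seek v_1 ∈ ker((A - 2I)^2) \ ker(A - 2I), then set v_{i+1} = (A - 2I) v_i.

One such chain is v_1 = [[-1, 1, 0]]^T, v_2 = [[-3, 4, -2]]^T. Check: (A - 2I) v_2 = [[0, 0, 0]]^T = 0.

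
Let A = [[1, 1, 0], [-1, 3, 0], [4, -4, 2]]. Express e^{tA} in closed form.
e^{tA} = [[(1 - t)*e^{2*t}, t*e^{2*t}, 0], [-t*e^{2*t}, (t + 1)*e^{2*t}, 0], [4*t*e^{2*t}, -4*t*e^{2*t}, e^{2*t}]]

A has Jordan form J = [[2, 1, 0], [0, 2, 0], [0, 0, 2]] with A = PJP^{-1}, so e^{tA} = P e^{tJ} P^{-1}.

For a Jordan block J_k(λ), e^{tJ_k(λ)} = e^{λt} · (I + tN + t^2 N^2/2! + ... + t^{k-1} N^{k-1}/(k-1)!) where N is the nilpotent superdiagonal part.

Assembling the blocks and conjugating back gives the entries of e^{tA} as shown above.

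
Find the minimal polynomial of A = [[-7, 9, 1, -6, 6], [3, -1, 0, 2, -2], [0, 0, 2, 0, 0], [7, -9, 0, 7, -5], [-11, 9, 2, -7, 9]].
m_A(x) = (x - 2)^3

The characteristic polynomial factors as (x - 2)^5. The minimal polynomial is ∏(x - λ)^{k_λ} where k_λ is the size of the largest Jordan block at λ.

For λ = 2: rank(A - 2I) = 3, and the largest Jordan block has size 3 (the smallest k with rank((A - 2I)^k) = rank((A - 2I)^(k+1))).

So m_A(x) = (x - 2)^3.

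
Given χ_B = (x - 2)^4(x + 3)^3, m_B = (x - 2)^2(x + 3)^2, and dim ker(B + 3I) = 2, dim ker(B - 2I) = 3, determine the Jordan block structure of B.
Jordan blocks: (-3, 2), (-3, 1), (2, 2), (2, 1), (2, 1)

λ = -3: algebraic multiplicity 3 (exponent in χ_B), largest block size 2 (exponent in m_B), 2 blocks (geometric multiplicity). These force block sizes [2, 1].
λ = 2: algebraic multiplicity 4 (exponent in χ_B), largest block size 2 (exponent in m_B), 3 blocks (geometric multiplicity). These force block sizes [2, 1, 1].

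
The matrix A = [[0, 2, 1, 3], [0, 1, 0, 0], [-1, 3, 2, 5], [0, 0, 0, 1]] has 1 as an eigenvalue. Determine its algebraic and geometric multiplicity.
algebraic multiplicity 4, geometric multiplicity 2

The characteristic polynomial is (x - 1)^4, so the factor x - 1 appears with exponent 4: the algebraic multiplicity is 4.

rank(A - I) = 2, so the eigenspace has dimension 4 - 2 = 2: the geometric multiplicity is 2.

Since 2 < 4, A is not diagonalizable.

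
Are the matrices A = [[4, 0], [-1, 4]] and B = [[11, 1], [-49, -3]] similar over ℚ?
Yes.

Two matrices over a field are similar if and only if they have the same invariant factors.

Both A and B have characteristic polynomial (x - 4)^2 and minimal polynomial (x - 4)^2. Computing further, both have invariant factors (x - 4)^2. Hence A and B are similar.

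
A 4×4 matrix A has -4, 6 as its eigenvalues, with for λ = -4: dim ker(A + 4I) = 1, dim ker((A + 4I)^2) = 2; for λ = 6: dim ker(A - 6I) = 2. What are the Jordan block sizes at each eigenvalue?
λ = -4: successive nullity increments [1, 1] count blocks of size ≥ k; block sizes are [2].
λ = 6: successive nullity increments [2] count blocks of size ≥ k; block sizes are [1, 1].

Jordan blocks: (-4, 2), (6, 1), (6, 1)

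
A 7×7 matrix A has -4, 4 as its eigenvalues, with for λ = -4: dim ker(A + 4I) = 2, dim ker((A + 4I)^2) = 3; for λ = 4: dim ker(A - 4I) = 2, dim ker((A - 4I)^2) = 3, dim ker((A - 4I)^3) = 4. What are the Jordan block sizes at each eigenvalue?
Jordan blocks: (-4, 2), (-4, 1), (4, 3), (4, 1)

λ = -4: successive nullity increments [2, 1] count blocks of size ≥ k; block sizes are [2, 1].
λ = 4: successive nullity increments [2, 1, 1] count blocks of size ≥ k; block sizes are [3, 1].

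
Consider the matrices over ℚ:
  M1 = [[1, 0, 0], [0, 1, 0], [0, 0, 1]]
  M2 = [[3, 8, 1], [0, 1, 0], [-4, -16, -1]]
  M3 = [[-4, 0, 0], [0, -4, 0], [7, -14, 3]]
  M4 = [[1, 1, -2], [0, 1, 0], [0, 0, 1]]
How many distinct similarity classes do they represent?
Characteristic polynomials: χ_{M1} = (x - 1)^3, χ_{M2} = (x - 1)^3, χ_{M3} = (x - 3)(x + 4)^2, χ_{M4} = (x - 1)^3.

{M1}: invariant factors x - 1, x - 1, x - 1.

{M2, M4}: invariant factors x - 1, (x - 1)^2.

{M3}: invariant factors x + 4, (x - 3)(x + 4).

Matrices are similar if and only if their invariant-factor lists agree; the partition into similarity classes is {M1}, {M2, M4}, {M3}.

3 classes: {M1}, {M2, M4}, {M3}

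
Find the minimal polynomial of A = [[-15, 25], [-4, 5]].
m_A(x) = (x + 5)^2

The characteristic polynomial factors as (x + 5)^2. The minimal polynomial is ∏(x - λ)^{k_λ} where k_λ is the size of the largest Jordan block at λ.

For λ = -5: rank(A + 5I) = 1, and the largest Jordan block has size 2 (the smallest k with rank((A + 5I)^k) = rank((A + 5I)^(k+1))).

So m_A(x) = (x + 5)^2.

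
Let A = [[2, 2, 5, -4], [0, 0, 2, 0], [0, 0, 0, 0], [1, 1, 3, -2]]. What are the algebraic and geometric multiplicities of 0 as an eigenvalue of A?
algebraic multiplicity 4, geometric multiplicity 2

The characteristic polynomial is x^4, so the factor x appears with exponent 4: the algebraic multiplicity is 4.

rank(A) = 2, so the eigenspace has dimension 4 - 2 = 2: the geometric multiplicity is 2.

Since 2 < 4, A is not diagonalizable.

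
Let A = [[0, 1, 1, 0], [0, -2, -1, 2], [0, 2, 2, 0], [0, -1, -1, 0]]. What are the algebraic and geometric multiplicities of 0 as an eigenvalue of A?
The characteristic polynomial is x^4, so the factor x appears with exponent 4: the algebraic multiplicity is 4.

rank(A) = 2, so the eigenspace has dimension 4 - 2 = 2: the geometric multiplicity is 2.

Since 2 < 4, A is not diagonalizable.

algebraic multiplicity 4, geometric multiplicity 2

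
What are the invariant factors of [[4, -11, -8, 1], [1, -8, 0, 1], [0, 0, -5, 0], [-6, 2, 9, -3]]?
(x - 3)(x + 5)^3

The Jordan structure of A has elementary divisors (x + 5)^3, (x - 3). Arranging the block sizes at each eigenvalue in decreasing order and taking row products gives the invariant factors.

Invariant factors (smallest first, each dividing the next): (x - 3)(x + 5)^3.

Check: the last factor (x - 3)(x + 5)^3 is the minimal polynomial, and the product (x - 3)(x + 5)^3 is the characteristic polynomial.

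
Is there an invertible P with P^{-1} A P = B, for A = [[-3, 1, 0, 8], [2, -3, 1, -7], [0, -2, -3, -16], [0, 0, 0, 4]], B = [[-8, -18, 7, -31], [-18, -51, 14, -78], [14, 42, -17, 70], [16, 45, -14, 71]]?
No.

Both have characteristic polynomial (x - 4)(x + 3)^3, but the minimal polynomial of A is (x - 4)(x + 3)^3 while the minimal polynomial of B is (x - 4)(x + 3)^2. The minimal polynomial is a similarity invariant, so A and B are not similar.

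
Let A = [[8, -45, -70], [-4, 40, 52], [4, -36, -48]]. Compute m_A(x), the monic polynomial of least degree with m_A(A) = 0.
m_A(x) = (x - 4)(x + 2)^2

The characteristic polynomial factors as (x - 4)(x + 2)^2. The minimal polynomial is ∏(x - λ)^{k_λ} where k_λ is the size of the largest Jordan block at λ.

For λ = -2: rank(A + 2I) = 2, and the largest Jordan block has size 2 (the smallest k with rank((A + 2I)^k) = rank((A + 2I)^(k+1))).
For λ = 4: rank(A - 4I) = 2, and the largest Jordan block has size 1 (the smallest k with rank((A - 4I)^k) = rank((A - 4I)^(k+1))).

So m_A(x) = (x - 4)(x + 2)^2.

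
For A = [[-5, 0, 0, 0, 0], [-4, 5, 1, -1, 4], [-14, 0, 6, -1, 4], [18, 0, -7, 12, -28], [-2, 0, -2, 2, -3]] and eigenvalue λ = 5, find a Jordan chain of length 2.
v_1 = [[0, 0, 1, 0, 0]]^T, v_2 = [[0, 1, 1, -7, -2]]^T

We seek v_1 ∈ ker((A - 5I)^2) \ ker(A - 5I), then set v_{i+1} = (A - 5I) v_i.

One such chain is v_1 = [[0, 0, 1, 0, 0]]^T, v_2 = [[0, 1, 1, -7, -2]]^T. Check: (A - 5I) v_2 = [[0, 0, 0, 0, 0]]^T = 0.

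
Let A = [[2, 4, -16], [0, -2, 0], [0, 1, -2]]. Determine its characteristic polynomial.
χ_A(x) = (x - 2)(x + 2)^2

xI - A = [[x - 2, -4, 16], [0, x + 2, 0], [0, -1, x + 2]].

Expanding det(xI - A) along the first row:
det(xI - A) = + (x - 2)·det([[x + 2, 0], [-1, x + 2]]) - (-4)·det([[0, 0], [0, x + 2]]) + (16)·det([[0, x + 2], [0, -1]]).

Evaluating gives χ_A(x) = x^3 + 2x^2 - 4x - 8 = (x - 2)(x + 2)^2.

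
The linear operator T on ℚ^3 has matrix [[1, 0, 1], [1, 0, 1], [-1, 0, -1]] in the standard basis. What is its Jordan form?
J = [[0, 1, 0], [0, 0, 0], [0, 0, 0]]

The characteristic polynomial is det(xI - A) = x^3, so the eigenvalues are 0 (algebraic multiplicity 3).

For λ = 0: rank(A) = 1, rank(A^2) = 0. The eigenspace has dimension 3 - 1 = 2, so there are 2 Jordan blocks; the rank sequence gives block sizes [2, 1].

Assembling the blocks gives the Jordan form J above.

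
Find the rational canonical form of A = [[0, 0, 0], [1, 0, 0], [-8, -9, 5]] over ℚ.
The invariant factors of A (the non-unit diagonal entries of the Smith normal form of xI - A over ℚ[x]) are x^2(x - 5), each dividing the next. The characteristic polynomial is their product, x^2(x - 5).

The rational canonical form is the block-diagonal matrix of companion matrices C(f_i):
R = [[0, 0, 0], [1, 0, 0], [0, 1, 5]].

R = [[0, 0, 0], [1, 0, 0], [0, 1, 5]]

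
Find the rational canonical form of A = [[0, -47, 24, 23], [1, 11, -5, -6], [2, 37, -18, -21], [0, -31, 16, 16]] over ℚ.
R = [[0, 0, 0, 0], [1, 0, 0, 20], [0, 1, 0, -24], [0, 0, 1, 9]]

The invariant factors of A (the non-unit diagonal entries of the Smith normal form of xI - A over ℚ[x]) are x(x - 5)(x - 2)^2, each dividing the next. The characteristic polynomial is their product, x(x - 5)(x - 2)^2.

The rational canonical form is the block-diagonal matrix of companion matrices C(f_i):
R = [[0, 0, 0, 0], [1, 0, 0, 20], [0, 1, 0, -24], [0, 0, 1, 9]].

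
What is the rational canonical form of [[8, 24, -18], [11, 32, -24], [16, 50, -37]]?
The invariant factors of A (the non-unit diagonal entries of the Smith normal form of xI - A over ℚ[x]) are (x - 2)^2(x + 1), each dividing the next. The characteristic polynomial is their product, (x - 2)^2(x + 1).

The rational canonical form is the block-diagonal matrix of companion matrices C(f_i):
R = [[0, 0, -4], [1, 0, 0], [0, 1, 3]].

R = [[0, 0, -4], [1, 0, 0], [0, 1, 3]]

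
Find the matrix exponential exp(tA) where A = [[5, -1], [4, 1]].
A has Jordan form J = [[3, 1], [0, 3]] with A = PJP^{-1}, so e^{tA} = P e^{tJ} P^{-1}.

For a Jordan block J_k(λ), e^{tJ_k(λ)} = e^{λt} · (I + tN + t^2 N^2/2! + ... + t^{k-1} N^{k-1}/(k-1)!) where N is the nilpotent superdiagonal part.

Assembling the blocks and conjugating back gives the entries of e^{tA} as shown above.

e^{tA} = [[(2*t + 1)*e^{3*t}, -t*e^{3*t}], [4*t*e^{3*t}, (1 - 2*t)*e^{3*t}]]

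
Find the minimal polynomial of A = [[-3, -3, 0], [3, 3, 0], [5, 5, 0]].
m_A(x) = x^2

The characteristic polynomial factors as x^3. The minimal polynomial is ∏(x - λ)^{k_λ} where k_λ is the size of the largest Jordan block at λ.

For λ = 0: rank(A) = 1, and the largest Jordan block has size 2 (the smallest k with rank(A^k) = rank(A^(k+1))).

So m_A(x) = x^2.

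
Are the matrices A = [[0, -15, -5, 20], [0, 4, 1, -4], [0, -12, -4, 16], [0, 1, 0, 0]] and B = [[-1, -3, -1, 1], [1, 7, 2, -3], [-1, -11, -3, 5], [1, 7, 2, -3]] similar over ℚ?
Yes.

Two matrices over a field are similar if and only if they have the same invariant factors.

Both A and B have characteristic polynomial x^4 and minimal polynomial x^3. Computing further, both have invariant factors x, x^3. Hence A and B are similar.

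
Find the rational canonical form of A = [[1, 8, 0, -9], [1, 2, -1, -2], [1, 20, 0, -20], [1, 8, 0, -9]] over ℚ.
R = [[0, 0, 0, 0], [1, 0, 0, -8], [0, 1, 0, -12], [0, 0, 1, -6]]

The invariant factors of A (the non-unit diagonal entries of the Smith normal form of xI - A over ℚ[x]) are x(x + 2)^3, each dividing the next. The characteristic polynomial is their product, x(x + 2)^3.

The rational canonical form is the block-diagonal matrix of companion matrices C(f_i):
R = [[0, 0, 0, 0], [1, 0, 0, -8], [0, 1, 0, -12], [0, 0, 1, -6]].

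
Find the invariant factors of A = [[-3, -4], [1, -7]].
(x + 5)^2

The Jordan structure of A has elementary divisors (x + 5)^2. Arranging the block sizes at each eigenvalue in decreasing order and taking row products gives the invariant factors.

Invariant factors (smallest first, each dividing the next): (x + 5)^2.

Check: the last factor (x + 5)^2 is the minimal polynomial, and the product (x + 5)^2 is the characteristic polynomial.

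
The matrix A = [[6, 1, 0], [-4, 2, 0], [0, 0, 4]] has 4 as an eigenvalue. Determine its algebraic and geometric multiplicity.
The characteristic polynomial is (x - 4)^3, so the factor x - 4 appears with exponent 3: the algebraic multiplicity is 3.

rank(A - 4I) = 1, so the eigenspace has dimension 3 - 1 = 2: the geometric multiplicity is 2.

Since 2 < 3, A is not diagonalizable.

algebraic multiplicity 3, geometric multiplicity 2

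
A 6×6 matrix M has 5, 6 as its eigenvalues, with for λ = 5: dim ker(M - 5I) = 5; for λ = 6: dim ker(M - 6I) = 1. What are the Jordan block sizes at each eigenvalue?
λ = 5: successive nullity increments [5] count blocks of size ≥ k; block sizes are [1, 1, 1, 1, 1].
λ = 6: successive nullity increments [1] count blocks of size ≥ k; block sizes are [1].

Jordan blocks: (5, 1), (5, 1), (5, 1), (5, 1), (5, 1), (6, 1)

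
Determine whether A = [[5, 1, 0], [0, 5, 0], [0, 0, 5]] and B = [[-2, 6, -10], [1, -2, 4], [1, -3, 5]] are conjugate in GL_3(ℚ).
trace(A) = 15 but trace(B) = 1. The trace is a similarity invariant, so A and B are not similar.

No.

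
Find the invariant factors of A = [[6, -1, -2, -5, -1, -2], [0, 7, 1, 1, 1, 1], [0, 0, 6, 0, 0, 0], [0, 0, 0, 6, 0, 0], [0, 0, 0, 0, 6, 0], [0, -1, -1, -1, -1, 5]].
The Jordan structure of A has elementary divisors (x - 6)^3, (x - 6), (x - 6), (x - 6). Arranging the block sizes at each eigenvalue in decreasing order and taking row products gives the invariant factors.

Invariant factors (smallest first, each dividing the next): x - 6, x - 6, x - 6, (x - 6)^3.

Check: the last factor (x - 6)^3 is the minimal polynomial, and the product (x - 6)^6 is the characteristic polynomial.

x - 6, x - 6, x - 6, (x - 6)^3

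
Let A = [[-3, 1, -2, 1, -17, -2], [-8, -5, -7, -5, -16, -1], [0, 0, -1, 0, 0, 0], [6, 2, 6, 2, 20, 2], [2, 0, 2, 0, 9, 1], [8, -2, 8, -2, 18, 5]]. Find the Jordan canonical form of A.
The characteristic polynomial is det(xI - A) = x(x - 5)^2(x + 1)^3, so the eigenvalues are -1 (algebraic multiplicity 3), 0 (algebraic multiplicity 1), 5 (algebraic multiplicity 2).

For λ = -1: rank(A + I) = 5, rank((A + I)^2) = 4, rank((A + I)^3) = 3. The eigenspace has dimension 6 - 5 = 1, so there is 1 Jordan block; the rank sequence gives block sizes [3].

For λ = 0: algebraic multiplicity 1 gives one 1×1 block.

For λ = 5: rank(A - 5I) = 5, rank((A - 5I)^2) = 4. The eigenspace has dimension 6 - 5 = 1, so there is 1 Jordan block; the rank sequence gives block sizes [2].

Assembling the blocks gives the Jordan form J above.

J = [[-1, 1, 0, 0, 0, 0], [0, -1, 1, 0, 0, 0], [0, 0, -1, 0, 0, 0], [0, 0, 0, 0, 0, 0], [0, 0, 0, 0, 5, 1], [0, 0, 0, 0, 0, 5]]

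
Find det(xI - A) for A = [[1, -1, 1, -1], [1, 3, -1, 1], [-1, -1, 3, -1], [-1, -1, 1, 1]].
xI - A = [[x - 1, 1, -1, 1], [-1, x - 3, 1, -1], [1, 1, x - 3, 1], [1, 1, -1, x - 1]].

Expanding det(xI - A) along the first row:
det(xI - A) = + (x - 1)·det([[x - 3, 1, -1], [1, x - 3, 1], [1, -1, x - 1]]) - (1)·det([[-1, 1, -1], [1, x - 3, 1], [1, -1, x - 1]]) + (-1)·det([[-1, x - 3, -1], [1, 1, 1], [1, 1, x - 1]]) - (1)·det([[-1, x - 3, 1], [1, 1, x - 3], [1, 1, -1]]).

Evaluating gives χ_A(x) = x^4 - 8x^3 + 24x^2 - 32x + 16 = (x - 2)^4.

χ_A(x) = (x - 2)^4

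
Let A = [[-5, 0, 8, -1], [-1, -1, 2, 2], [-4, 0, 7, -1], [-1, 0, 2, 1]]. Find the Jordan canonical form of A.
The characteristic polynomial is det(xI - A) = (x - 2)^2(x + 1)^2, so the eigenvalues are -1 (algebraic multiplicity 2), 2 (algebraic multiplicity 2).

For λ = -1: rank(A + I) = 2. The eigenspace has dimension 4 - 2 = 2, so there are 2 Jordan blocks; the rank sequence gives block sizes [1, 1].

For λ = 2: rank(A - 2I) = 3, rank((A - 2I)^2) = 2. The eigenspace has dimension 4 - 3 = 1, so there is 1 Jordan block; the rank sequence gives block sizes [2].

Assembling the blocks gives the Jordan form J above.

J = [[-1, 0, 0, 0], [0, -1, 0, 0], [0, 0, 2, 1], [0, 0, 0, 2]]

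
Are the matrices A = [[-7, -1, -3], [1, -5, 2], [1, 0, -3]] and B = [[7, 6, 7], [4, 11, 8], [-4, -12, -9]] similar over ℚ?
No.

trace(A) = -15 but trace(B) = 9. The trace is a similarity invariant, so A and B are not similar.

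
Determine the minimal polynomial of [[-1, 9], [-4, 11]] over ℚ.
m_A(x) = (x - 5)^2

The characteristic polynomial factors as (x - 5)^2. The minimal polynomial is ∏(x - λ)^{k_λ} where k_λ is the size of the largest Jordan block at λ.

For λ = 5: rank(A - 5I) = 1, and the largest Jordan block has size 2 (the smallest k with rank((A - 5I)^k) = rank((A - 5I)^(k+1))).

So m_A(x) = (x - 5)^2.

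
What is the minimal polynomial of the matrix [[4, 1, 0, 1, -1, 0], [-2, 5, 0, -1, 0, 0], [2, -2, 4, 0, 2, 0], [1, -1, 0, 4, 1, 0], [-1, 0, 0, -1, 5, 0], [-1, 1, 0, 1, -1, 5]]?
m_A(x) = (x - 5)^2(x - 4)^2

The characteristic polynomial factors as (x - 5)^3(x - 4)^3. The minimal polynomial is ∏(x - λ)^{k_λ} where k_λ is the size of the largest Jordan block at λ.

For λ = 4: rank(A - 4I) = 4, and the largest Jordan block has size 2 (the smallest k with rank((A - 4I)^k) = rank((A - 4I)^(k+1))).
For λ = 5: rank(A - 5I) = 4, and the largest Jordan block has size 2 (the smallest k with rank((A - 5I)^k) = rank((A - 5I)^(k+1))).

So m_A(x) = (x - 5)^2(x - 4)^2.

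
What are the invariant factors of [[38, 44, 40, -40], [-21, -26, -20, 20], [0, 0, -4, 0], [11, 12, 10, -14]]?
x + 4, (x - 6)(x + 4)^2

The Jordan structure of A has elementary divisors (x + 4)^2, (x + 4), (x - 6). Arranging the block sizes at each eigenvalue in decreasing order and taking row products gives the invariant factors.

Invariant factors (smallest first, each dividing the next): x + 4, (x - 6)(x + 4)^2.

Check: the last factor (x - 6)(x + 4)^2 is the minimal polynomial, and the product (x - 6)(x + 4)^3 is the characteristic polynomial.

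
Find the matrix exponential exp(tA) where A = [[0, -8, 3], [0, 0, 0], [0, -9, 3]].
e^{tA} = [[1, t - 3*e^{3*t} + 3, e^{3*t} - 1], [0, 1, 0], [0, 3 - 3*e^{3*t}, e^{3*t}]]

A has Jordan form J = [[0, 1, 0], [0, 0, 0], [0, 0, 3]] with A = PJP^{-1}, so e^{tA} = P e^{tJ} P^{-1}.

For a Jordan block J_k(λ), e^{tJ_k(λ)} = e^{λt} · (I + tN + t^2 N^2/2! + ... + t^{k-1} N^{k-1}/(k-1)!) where N is the nilpotent superdiagonal part.

Assembling the blocks and conjugating back gives the entries of e^{tA} as shown above.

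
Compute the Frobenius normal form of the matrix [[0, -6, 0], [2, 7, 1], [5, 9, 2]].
R = [[0, 0, -6], [1, 0, -17], [0, 1, 9]]

The invariant factors of A (the non-unit diagonal entries of the Smith normal form of xI - A over ℚ[x]) are (x - 6)(x^2 - 3x - 1), each dividing the next. The characteristic polynomial is their product, (x - 6)(x^2 - 3x - 1).

The rational canonical form is the block-diagonal matrix of companion matrices C(f_i):
R = [[0, 0, -6], [1, 0, -17], [0, 1, 9]].

Note the characteristic polynomial does not split into linear factors over ℚ, so A has no Jordan form over ℚ; the rational canonical form exists over any field.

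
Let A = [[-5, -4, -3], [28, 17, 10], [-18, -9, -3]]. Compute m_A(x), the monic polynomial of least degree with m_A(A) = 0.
m_A(x) = (x - 3)^3

The characteristic polynomial factors as (x - 3)^3. The minimal polynomial is ∏(x - λ)^{k_λ} where k_λ is the size of the largest Jordan block at λ.

For λ = 3: rank(A - 3I) = 2, and the largest Jordan block has size 3 (the smallest k with rank((A - 3I)^k) = rank((A - 3I)^(k+1))).

So m_A(x) = (x - 3)^3.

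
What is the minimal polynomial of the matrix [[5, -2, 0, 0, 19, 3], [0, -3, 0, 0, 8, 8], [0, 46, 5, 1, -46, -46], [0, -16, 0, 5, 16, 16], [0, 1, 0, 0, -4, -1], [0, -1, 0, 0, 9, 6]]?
The characteristic polynomial factors as (x - 5)^4(x + 3)^2. The minimal polynomial is ∏(x - λ)^{k_λ} where k_λ is the size of the largest Jordan block at λ.

For λ = -3: rank(A + 3I) = 5, and the largest Jordan block has size 2 (the smallest k with rank((A + 3I)^k) = rank((A + 3I)^(k+1))).
For λ = 5: rank(A - 5I) = 4, and the largest Jordan block has size 2 (the smallest k with rank((A - 5I)^k) = rank((A - 5I)^(k+1))).

So m_A(x) = (x - 5)^2(x + 3)^2.

m_A(x) = (x - 5)^2(x + 3)^2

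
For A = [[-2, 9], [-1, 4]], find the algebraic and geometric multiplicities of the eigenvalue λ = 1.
The characteristic polynomial is (x - 1)^2, so the factor x - 1 appears with exponent 2: the algebraic multiplicity is 2.

rank(A - I) = 1, so the eigenspace has dimension 2 - 1 = 1: the geometric multiplicity is 1.

Since 1 < 2, A is not diagonalizable.

algebraic multiplicity 2, geometric multiplicity 1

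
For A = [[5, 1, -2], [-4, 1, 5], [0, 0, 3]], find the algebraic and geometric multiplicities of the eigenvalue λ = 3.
algebraic multiplicity 3, geometric multiplicity 1

The characteristic polynomial is (x - 3)^3, so the factor x - 3 appears with exponent 3: the algebraic multiplicity is 3.

rank(A - 3I) = 2, so the eigenspace has dimension 3 - 2 = 1: the geometric multiplicity is 1.

Since 1 < 3, A is not diagonalizable.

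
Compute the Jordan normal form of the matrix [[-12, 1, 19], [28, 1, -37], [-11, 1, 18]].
The characteristic polynomial is det(xI - A) = (x - 4)^2(x + 1), so the eigenvalues are -1 (algebraic multiplicity 1), 4 (algebraic multiplicity 2).

For λ = -1: algebraic multiplicity 1 gives one 1×1 block.

For λ = 4: rank(A - 4I) = 2, rank((A - 4I)^2) = 1. The eigenspace has dimension 3 - 2 = 1, so there is 1 Jordan block; the rank sequence gives block sizes [2].

Assembling the blocks gives the Jordan form J above.

J = [[-1, 0, 0], [0, 4, 1], [0, 0, 4]]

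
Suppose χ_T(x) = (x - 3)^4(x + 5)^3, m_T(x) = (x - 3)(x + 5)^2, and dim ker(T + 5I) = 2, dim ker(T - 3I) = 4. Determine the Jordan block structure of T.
λ = -5: algebraic multiplicity 3 (exponent in χ_T), largest block size 2 (exponent in m_T), 2 blocks (geometric multiplicity). These force block sizes [2, 1].
λ = 3: algebraic multiplicity 4 (exponent in χ_T), largest block size 1 (exponent in m_T), 4 blocks (geometric multiplicity). These force block sizes [1, 1, 1, 1].

Jordan blocks: (-5, 2), (-5, 1), (3, 1), (3, 1), (3, 1), (3, 1)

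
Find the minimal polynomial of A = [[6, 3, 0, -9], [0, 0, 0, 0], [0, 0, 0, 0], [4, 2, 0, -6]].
The characteristic polynomial factors as x^4. The minimal polynomial is ∏(x - λ)^{k_λ} where k_λ is the size of the largest Jordan block at λ.

For λ = 0: rank(A) = 1, and the largest Jordan block has size 2 (the smallest k with rank(A^k) = rank(A^(k+1))).

So m_A(x) = x^2.

m_A(x) = x^2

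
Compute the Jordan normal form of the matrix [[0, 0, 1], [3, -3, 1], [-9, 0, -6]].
J = [[-3, 1, 0], [0, -3, 0], [0, 0, -3]]

The characteristic polynomial is det(xI - A) = (x + 3)^3, so the eigenvalues are -3 (algebraic multiplicity 3).

For λ = -3: rank(A + 3I) = 1, rank((A + 3I)^2) = 0. The eigenspace has dimension 3 - 1 = 2, so there are 2 Jordan blocks; the rank sequence gives block sizes [2, 1].

Assembling the blocks gives the Jordan form J above.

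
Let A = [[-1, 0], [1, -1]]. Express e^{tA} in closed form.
e^{tA} = [[e^{-t}, 0], [t*e^{-t}, e^{-t}]]

A has Jordan form J = [[-1, 1], [0, -1]] with A = PJP^{-1}, so e^{tA} = P e^{tJ} P^{-1}.

For a Jordan block J_k(λ), e^{tJ_k(λ)} = e^{λt} · (I + tN + t^2 N^2/2! + ... + t^{k-1} N^{k-1}/(k-1)!) where N is the nilpotent superdiagonal part.

Assembling the blocks and conjugating back gives the entries of e^{tA} as shown above.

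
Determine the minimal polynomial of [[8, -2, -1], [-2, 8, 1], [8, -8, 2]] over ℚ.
m_A(x) = (x - 6)^2

The characteristic polynomial factors as (x - 6)^3. The minimal polynomial is ∏(x - λ)^{k_λ} where k_λ is the size of the largest Jordan block at λ.

For λ = 6: rank(A - 6I) = 1, and the largest Jordan block has size 2 (the smallest k with rank((A - 6I)^k) = rank((A - 6I)^(k+1))).

So m_A(x) = (x - 6)^2.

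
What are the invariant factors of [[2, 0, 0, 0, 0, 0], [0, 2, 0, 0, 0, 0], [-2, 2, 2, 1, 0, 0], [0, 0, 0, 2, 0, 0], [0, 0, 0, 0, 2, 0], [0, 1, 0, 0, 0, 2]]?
The Jordan structure of A has elementary divisors (x - 2)^2, (x - 2)^2, (x - 2), (x - 2). Arranging the block sizes at each eigenvalue in decreasing order and taking row products gives the invariant factors.

Invariant factors (smallest first, each dividing the next): x - 2, x - 2, (x - 2)^2, (x - 2)^2.

Check: the last factor (x - 2)^2 is the minimal polynomial, and the product (x - 2)^6 is the characteristic polynomial.

x - 2, x - 2, (x - 2)^2, (x - 2)^2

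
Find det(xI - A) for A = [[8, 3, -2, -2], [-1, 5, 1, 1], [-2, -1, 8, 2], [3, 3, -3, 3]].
χ_A(x) = (x - 6)^4

xI - A = [[x - 8, -3, 2, 2], [1, x - 5, -1, -1], [2, 1, x - 8, -2], [-3, -3, 3, x - 3]].

Expanding det(xI - A) along the first row:
det(xI - A) = + (x - 8)·det([[x - 5, -1, -1], [1, x - 8, -2], [-3, 3, x - 3]]) - (-3)·det([[1, -1, -1], [2, x - 8, -2], [-3, 3, x - 3]]) + (2)·det([[1, x - 5, -1], [2, 1, -2], [-3, -3, x - 3]]) - (2)·det([[1, x - 5, -1], [2, 1, x - 8], [-3, -3, 3]]).

Evaluating gives χ_A(x) = x^4 - 24x^3 + 216x^2 - 864x + 1296 = (x - 6)^4.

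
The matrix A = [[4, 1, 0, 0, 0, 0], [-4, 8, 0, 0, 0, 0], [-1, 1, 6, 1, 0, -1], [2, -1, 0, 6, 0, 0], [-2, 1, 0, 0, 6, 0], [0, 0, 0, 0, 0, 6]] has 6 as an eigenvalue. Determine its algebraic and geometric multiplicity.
The characteristic polynomial is (x - 6)^6, so the factor x - 6 appears with exponent 6: the algebraic multiplicity is 6.

rank(A - 6I) = 2, so the eigenspace has dimension 6 - 2 = 4: the geometric multiplicity is 4.

Since 4 < 6, A is not diagonalizable.

algebraic multiplicity 6, geometric multiplicity 4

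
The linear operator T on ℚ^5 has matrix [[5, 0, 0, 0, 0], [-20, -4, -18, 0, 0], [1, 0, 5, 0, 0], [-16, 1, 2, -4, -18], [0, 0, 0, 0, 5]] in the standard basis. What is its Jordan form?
J = [[-4, 1, 0, 0, 0], [0, -4, 0, 0, 0], [0, 0, 5, 1, 0], [0, 0, 0, 5, 0], [0, 0, 0, 0, 5]]

The characteristic polynomial is det(xI - A) = (x - 5)^3(x + 4)^2, so the eigenvalues are -4 (algebraic multiplicity 2), 5 (algebraic multiplicity 3).

For λ = -4: rank(A + 4I) = 4, rank((A + 4I)^2) = 3. The eigenspace has dimension 5 - 4 = 1, so there is 1 Jordan block; the rank sequence gives block sizes [2].

For λ = 5: rank(A - 5I) = 3, rank((A - 5I)^2) = 2. The eigenspace has dimension 5 - 3 = 2, so there are 2 Jordan blocks; the rank sequence gives block sizes [2, 1].

Assembling the blocks gives the Jordan form J above.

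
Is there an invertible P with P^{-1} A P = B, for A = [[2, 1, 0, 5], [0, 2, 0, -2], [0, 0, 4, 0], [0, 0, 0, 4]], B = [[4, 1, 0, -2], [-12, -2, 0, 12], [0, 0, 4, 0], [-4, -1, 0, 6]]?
Two matrices over a field are similar if and only if they have the same invariant factors.

Both A and B have characteristic polynomial (x - 4)^2(x - 2)^2 and minimal polynomial (x - 4)(x - 2)^2. Computing further, both have invariant factors x - 4, (x - 4)(x - 2)^2. Hence A and B are similar.

Yes.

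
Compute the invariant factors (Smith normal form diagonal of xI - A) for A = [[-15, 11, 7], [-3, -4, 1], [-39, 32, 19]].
The Jordan structure of A has elementary divisors (x + 3)^2, (x - 6). Arranging the block sizes at each eigenvalue in decreasing order and taking row products gives the invariant factors.

Invariant factors (smallest first, each dividing the next): (x - 6)(x + 3)^2.

Check: the last factor (x - 6)(x + 3)^2 is the minimal polynomial, and the product (x - 6)(x + 3)^2 is the characteristic polynomial.

(x - 6)(x + 3)^2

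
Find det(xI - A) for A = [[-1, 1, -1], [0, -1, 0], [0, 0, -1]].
χ_A(x) = (x + 1)^3

xI - A = [[x + 1, -1, 1], [0, x + 1, 0], [0, 0, x + 1]].

Expanding det(xI - A) along the first row:
det(xI - A) = + (x + 1)·det([[x + 1, 0], [0, x + 1]]) - (-1)·det([[0, 0], [0, x + 1]]) + (1)·det([[0, x + 1], [0, 0]]).

Evaluating gives χ_A(x) = x^3 + 3x^2 + 3x + 1 = (x + 1)^3.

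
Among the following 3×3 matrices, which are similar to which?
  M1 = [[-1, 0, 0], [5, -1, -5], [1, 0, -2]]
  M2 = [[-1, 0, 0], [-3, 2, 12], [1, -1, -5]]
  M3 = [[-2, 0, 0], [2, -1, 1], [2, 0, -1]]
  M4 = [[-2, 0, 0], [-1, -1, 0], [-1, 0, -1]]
2 classes: {M1, M2, M4}, {M3}

Characteristic polynomials: χ_{M1} = (x + 1)^2(x + 2), χ_{M2} = (x + 1)^2(x + 2), χ_{M3} = (x + 1)^2(x + 2), χ_{M4} = (x + 1)^2(x + 2).

{M1, M2, M4}: invariant factors x + 1, (x + 1)(x + 2).

{M3}: invariant factors (x + 1)^2(x + 2).

Matrices are similar if and only if their invariant-factor lists agree; the partition into similarity classes is {M1, M2, M4}, {M3}.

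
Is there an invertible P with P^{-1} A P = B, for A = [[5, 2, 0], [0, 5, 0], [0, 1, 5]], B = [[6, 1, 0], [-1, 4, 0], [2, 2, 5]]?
Two matrices over a field are similar if and only if they have the same invariant factors.

Both A and B have characteristic polynomial (x - 5)^3 and minimal polynomial (x - 5)^2. Computing further, both have invariant factors x - 5, (x - 5)^2. Hence A and B are similar.

Yes.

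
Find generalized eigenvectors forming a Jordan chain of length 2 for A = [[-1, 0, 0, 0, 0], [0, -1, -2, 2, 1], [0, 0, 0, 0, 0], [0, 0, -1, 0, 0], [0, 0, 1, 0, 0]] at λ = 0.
We seek v_1 ∈ ker(A^2) \ ker(A), then set v_{i+1} = A v_i.

One such chain is v_1 = [[0, 2, -1, 1, -1]]^T, v_2 = [[0, 1, 0, 1, -1]]^T. Check: A v_2 = [[0, 0, 0, 0, 0]]^T = 0.

v_1 = [[0, 2, -1, 1, -1]]^T, v_2 = [[0, 1, 0, 1, -1]]^T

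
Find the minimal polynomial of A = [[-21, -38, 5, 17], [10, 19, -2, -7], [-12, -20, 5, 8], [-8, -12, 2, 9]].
The characteristic polynomial factors as (x - 3)^4. The minimal polynomial is ∏(x - λ)^{k_λ} where k_λ is the size of the largest Jordan block at λ.

For λ = 3: rank(A - 3I) = 2, and the largest Jordan block has size 2 (the smallest k with rank((A - 3I)^k) = rank((A - 3I)^(k+1))).

So m_A(x) = (x - 3)^2.

m_A(x) = (x - 3)^2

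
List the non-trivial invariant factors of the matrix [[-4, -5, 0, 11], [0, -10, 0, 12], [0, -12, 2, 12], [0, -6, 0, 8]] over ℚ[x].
x - 2, (x - 2)(x + 4)^2

The Jordan structure of A has elementary divisors (x + 4)^2, (x - 2), (x - 2). Arranging the block sizes at each eigenvalue in decreasing order and taking row products gives the invariant factors.

Invariant factors (smallest first, each dividing the next): x - 2, (x - 2)(x + 4)^2.

Check: the last factor (x - 2)(x + 4)^2 is the minimal polynomial, and the product (x - 2)^2(x + 4)^2 is the characteristic polynomial.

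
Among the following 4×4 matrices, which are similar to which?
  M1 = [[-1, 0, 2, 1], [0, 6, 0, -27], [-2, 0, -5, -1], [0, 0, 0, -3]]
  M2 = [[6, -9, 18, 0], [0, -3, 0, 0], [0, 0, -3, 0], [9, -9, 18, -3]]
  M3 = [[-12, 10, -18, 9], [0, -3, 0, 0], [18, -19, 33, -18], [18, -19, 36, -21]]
2 classes: {M1, M3}, {M2}

Characteristic polynomials: χ_{M1} = (x - 6)(x + 3)^3, χ_{M2} = (x - 6)(x + 3)^3, χ_{M3} = (x - 6)(x + 3)^3.

{M1, M3}: invariant factors x + 3, (x - 6)(x + 3)^2.

{M2}: invariant factors x + 3, x + 3, (x - 6)(x + 3).

Matrices are similar if and only if their invariant-factor lists agree; the partition into similarity classes is {M1, M3}, {M2}.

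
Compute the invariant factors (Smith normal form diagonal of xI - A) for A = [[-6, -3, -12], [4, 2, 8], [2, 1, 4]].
The Jordan structure of A has elementary divisors x^2, x. Arranging the block sizes at each eigenvalue in decreasing order and taking row products gives the invariant factors.

Invariant factors (smallest first, each dividing the next): x, x^2.

Check: the last factor x^2 is the minimal polynomial, and the product x^3 is the characteristic polynomial.

x, x^2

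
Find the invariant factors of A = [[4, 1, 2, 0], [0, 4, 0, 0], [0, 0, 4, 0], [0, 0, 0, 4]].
The Jordan structure of A has elementary divisors (x - 4)^2, (x - 4), (x - 4). Arranging the block sizes at each eigenvalue in decreasing order and taking row products gives the invariant factors.

Invariant factors (smallest first, each dividing the next): x - 4, x - 4, (x - 4)^2.

Check: the last factor (x - 4)^2 is the minimal polynomial, and the product (x - 4)^4 is the characteristic polynomial.

x - 4, x - 4, (x - 4)^2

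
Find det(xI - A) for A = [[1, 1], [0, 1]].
χ_A(x) = (x - 1)^2

xI - A = [[x - 1, -1], [0, x - 1]].

Expanding det(xI - A) along the first row:
det(xI - A) = + (x - 1)·det([[x - 1]]) - (-1)·det([[0]]).

Evaluating gives χ_A(x) = x^2 - 2x + 1 = (x - 1)^2.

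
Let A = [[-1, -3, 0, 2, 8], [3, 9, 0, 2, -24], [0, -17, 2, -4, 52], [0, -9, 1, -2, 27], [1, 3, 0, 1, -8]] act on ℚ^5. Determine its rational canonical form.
R = [[0, 0, 0, 0, 0], [1, 0, 0, 0, 0], [0, 1, 0, 0, 0], [0, 0, 1, 0, 9], [0, 0, 0, 1, 0]]

The invariant factors of A (the non-unit diagonal entries of the Smith normal form of xI - A over ℚ[x]) are x^3(x - 3)(x + 3), each dividing the next. The characteristic polynomial is their product, x^3(x - 3)(x + 3).

The rational canonical form is the block-diagonal matrix of companion matrices C(f_i):
R = [[0, 0, 0, 0, 0], [1, 0, 0, 0, 0], [0, 1, 0, 0, 0], [0, 0, 1, 0, 9], [0, 0, 0, 1, 0]].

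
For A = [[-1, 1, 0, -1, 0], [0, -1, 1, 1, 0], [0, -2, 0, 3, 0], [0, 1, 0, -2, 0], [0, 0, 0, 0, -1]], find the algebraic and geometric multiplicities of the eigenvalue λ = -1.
algebraic multiplicity 5, geometric multiplicity 3

The characteristic polynomial is (x + 1)^5, so the factor x + 1 appears with exponent 5: the algebraic multiplicity is 5.

rank(A + I) = 2, so the eigenspace has dimension 5 - 2 = 3: the geometric multiplicity is 3.

Since 3 < 5, A is not diagonalizable.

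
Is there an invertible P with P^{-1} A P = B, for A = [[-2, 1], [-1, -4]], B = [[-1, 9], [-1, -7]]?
No.

trace(A) = -6 but trace(B) = -8. The trace is a similarity invariant, so A and B are not similar.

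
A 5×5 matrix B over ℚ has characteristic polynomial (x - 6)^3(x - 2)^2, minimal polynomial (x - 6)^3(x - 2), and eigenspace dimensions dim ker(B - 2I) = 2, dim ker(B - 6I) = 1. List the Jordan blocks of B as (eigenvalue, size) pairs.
λ = 2: algebraic multiplicity 2 (exponent in χ_B), largest block size 1 (exponent in m_B), 2 blocks (geometric multiplicity). These force block sizes [1, 1].
λ = 6: algebraic multiplicity 3 (exponent in χ_B), largest block size 3 (exponent in m_B), 1 block (geometric multiplicity). This forces block sizes [3].

Jordan blocks: (2, 1), (2, 1), (6, 3)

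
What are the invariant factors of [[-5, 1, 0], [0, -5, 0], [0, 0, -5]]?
x + 5, (x + 5)^2

The Jordan structure of A has elementary divisors (x + 5)^2, (x + 5). Arranging the block sizes at each eigenvalue in decreasing order and taking row products gives the invariant factors.

Invariant factors (smallest first, each dividing the next): x + 5, (x + 5)^2.

Check: the last factor (x + 5)^2 is the minimal polynomial, and the product (x + 5)^3 is the characteristic polynomial.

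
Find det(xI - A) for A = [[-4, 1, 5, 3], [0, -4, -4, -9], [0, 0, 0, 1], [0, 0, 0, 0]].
χ_A(x) = x^2(x + 4)^2

xI - A = [[x + 4, -1, -5, -3], [0, x + 4, 4, 9], [0, 0, x, -1], [0, 0, 0, x]].

Expanding det(xI - A) along the first row:
det(xI - A) = + (x + 4)·det([[x + 4, 4, 9], [0, x, -1], [0, 0, x]]) - (-1)·det([[0, 4, 9], [0, x, -1], [0, 0, x]]) + (-5)·det([[0, x + 4, 9], [0, 0, -1], [0, 0, x]]) - (-3)·det([[0, x + 4, 4], [0, 0, x], [0, 0, 0]]).

Evaluating gives χ_A(x) = x^4 + 8x^3 + 16x^2 = x^2(x + 4)^2.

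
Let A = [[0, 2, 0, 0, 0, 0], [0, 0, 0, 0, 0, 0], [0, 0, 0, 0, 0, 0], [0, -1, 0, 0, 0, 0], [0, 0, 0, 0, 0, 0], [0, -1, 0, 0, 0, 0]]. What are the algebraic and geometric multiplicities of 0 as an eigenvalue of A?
The characteristic polynomial is x^6, so the factor x appears with exponent 6: the algebraic multiplicity is 6.

rank(A) = 1, so the eigenspace has dimension 6 - 1 = 5: the geometric multiplicity is 5.

Since 5 < 6, A is not diagonalizable.

algebraic multiplicity 6, geometric multiplicity 5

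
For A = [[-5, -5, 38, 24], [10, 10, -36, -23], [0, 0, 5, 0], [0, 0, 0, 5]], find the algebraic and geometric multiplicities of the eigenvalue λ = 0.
The characteristic polynomial is x(x - 5)^3, so the factor x appears with exponent 1: the algebraic multiplicity is 1.

rank(A) = 3, so the eigenspace has dimension 4 - 3 = 1: the geometric multiplicity is 1.

algebraic multiplicity 1, geometric multiplicity 1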